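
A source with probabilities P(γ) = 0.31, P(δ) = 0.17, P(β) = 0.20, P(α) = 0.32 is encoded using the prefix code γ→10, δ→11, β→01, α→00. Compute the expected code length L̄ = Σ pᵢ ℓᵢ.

2 bits/symbol

L̄ = Σ pᵢ·ℓᵢ = 0.31·2 + 0.17·2 + 0.20·2 + 0.32·2 = 2 bits/symbol.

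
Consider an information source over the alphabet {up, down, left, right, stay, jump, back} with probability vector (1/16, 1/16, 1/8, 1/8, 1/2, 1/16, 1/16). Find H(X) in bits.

2.25 bits

Each probability is a power of 1/2, so log₂(1/p) is an integer.
H = Σ p·log₂(1/p) = 1/16·4 + 1/16·4 + 1/8·3 + 1/8·3 + 1/2·1 + 1/16·4 + 1/16·4 = 2.25 bits.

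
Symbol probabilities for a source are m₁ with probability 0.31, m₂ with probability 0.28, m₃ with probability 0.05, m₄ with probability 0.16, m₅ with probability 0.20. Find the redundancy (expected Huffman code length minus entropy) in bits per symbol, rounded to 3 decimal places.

Entropy H = −Σ p log₂ p ≈ 2.1415 bits.
Huffman merges: 1/20+4/25→21/100; 1/5+21/100→41/100; 7/25+31/100→59/100; 41/100+59/100→1. L = 221/100 ≈ 2.2100.
L − H = 2.2100 − 2.1415 = 0.068 bits.

0.068 bits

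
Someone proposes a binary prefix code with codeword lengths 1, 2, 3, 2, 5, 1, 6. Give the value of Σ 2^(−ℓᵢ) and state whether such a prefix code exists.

With common denominator 2^6 = 64: Σ 2^(−ℓᵢ) = 32/64 + 16/64 + 8/64 + 16/64 + 2/64 + 32/64 + 1/64 = 107/64 = 1.671875.
Kraft's inequality requires Σ ≤ 1; here Σ = 1.671875 > 1, so no such prefix code exists.

1.671875; no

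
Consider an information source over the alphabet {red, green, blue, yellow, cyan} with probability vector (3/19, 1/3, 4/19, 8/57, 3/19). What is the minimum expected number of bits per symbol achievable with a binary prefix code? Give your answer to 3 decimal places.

2.298 bits/symbol

Repeatedly combine the two least-probable nodes; the expected code length is the sum of the merged weights.
merge 8/57 + 3/19 → 17/57
merge 3/19 + 4/19 → 7/19
merge 17/57 + 1/3 → 12/19
merge 7/19 + 12/19 → 1
L = 17/57 + 7/19 + 12/19 + 1 = 131/57 ≈ 2.298 bits/symbol.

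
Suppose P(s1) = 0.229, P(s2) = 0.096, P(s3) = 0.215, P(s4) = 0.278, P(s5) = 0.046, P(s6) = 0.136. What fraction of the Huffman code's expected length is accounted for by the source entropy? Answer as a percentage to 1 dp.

99.1%

Entropy H = −Σ p log₂ p ≈ 2.3975 bits.
Huffman merges: 23/500+12/125→71/500; 17/125+71/500→139/500; 43/200+229/1000→111/250; 139/500+139/500→139/250; 111/250+139/250→1. L = 121/50 ≈ 2.4200.
Efficiency = H/L = 2.3975/2.4200 = 99.1%.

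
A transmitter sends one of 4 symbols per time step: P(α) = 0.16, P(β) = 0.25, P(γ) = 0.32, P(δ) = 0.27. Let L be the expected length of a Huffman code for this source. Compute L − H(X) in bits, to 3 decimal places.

Entropy H = −Σ p log₂ p ≈ 1.9591 bits.
Huffman merges: 4/25+1/4→41/100; 27/100+8/25→59/100; 41/100+59/100→1. L = 2 ≈ 2.0000.
L − H = 2.0000 − 1.9591 = 0.041 bits.

0.041 bits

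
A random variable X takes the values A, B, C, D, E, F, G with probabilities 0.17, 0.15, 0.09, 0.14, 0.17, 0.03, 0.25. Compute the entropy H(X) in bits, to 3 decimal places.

2.641 bits

H = −Σ pᵢ log₂ pᵢ.
−0.17·log₂(0.17) = 0.4346
−0.15·log₂(0.15) = 0.4105
−0.09·log₂(0.09) = 0.3127
−0.14·log₂(0.14) = 0.3971
−0.17·log₂(0.17) = 0.4346
−0.03·log₂(0.03) = 0.1518
−0.25·log₂(0.25) = 0.5000
Sum ≈ 2.6412 → 2.641 bits.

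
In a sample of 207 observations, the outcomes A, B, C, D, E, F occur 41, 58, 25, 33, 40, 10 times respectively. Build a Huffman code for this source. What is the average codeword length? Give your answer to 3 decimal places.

Probabilities are the counts divided by 207.
Repeatedly combine the two least-probable nodes; the expected code length is the sum of the merged weights.
merge 10/207 + 25/207 → 35/207
merge 11/69 + 35/207 → 68/207
merge 40/207 + 41/207 → 9/23
merge 58/207 + 68/207 → 14/23
merge 9/23 + 14/23 → 1
L = 35/207 + 68/207 + 9/23 + 14/23 + 1 = 517/207 ≈ 2.498 bits/symbol.

2.498 bits/symbol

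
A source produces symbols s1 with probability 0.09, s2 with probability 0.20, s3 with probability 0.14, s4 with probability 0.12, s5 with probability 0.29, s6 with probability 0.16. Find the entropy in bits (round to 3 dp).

H = −Σ pᵢ log₂ pᵢ.
−0.09·log₂(0.09) = 0.3127
−0.20·log₂(0.20) = 0.4644
−0.14·log₂(0.14) = 0.3971
−0.12·log₂(0.12) = 0.3671
−0.29·log₂(0.29) = 0.5179
−0.16·log₂(0.16) = 0.4230
Sum ≈ 2.4821 → 2.482 bits.

2.482 bits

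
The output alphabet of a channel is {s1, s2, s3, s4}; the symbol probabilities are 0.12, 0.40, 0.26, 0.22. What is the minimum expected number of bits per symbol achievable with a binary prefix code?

1.94 bits/symbol

Repeatedly combine the two least-probable nodes; the expected code length is the sum of the merged weights.
merge 3/25 + 11/50 → 17/50
merge 13/50 + 17/50 → 3/5
merge 2/5 + 3/5 → 1
L = 17/50 + 3/5 + 1 = 97/50 = 1.94 bits/symbol.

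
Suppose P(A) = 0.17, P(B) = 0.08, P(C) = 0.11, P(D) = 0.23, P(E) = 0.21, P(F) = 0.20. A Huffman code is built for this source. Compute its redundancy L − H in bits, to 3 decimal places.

Entropy H = −Σ p log₂ p ≈ 2.5013 bits.
Huffman merges: 2/25+11/100→19/100; 17/100+19/100→9/25; 1/5+21/100→41/100; 23/100+9/25→59/100; 41/100+59/100→1. L = 51/20 ≈ 2.5500.
L − H = 2.5500 − 2.5013 = 0.049 bits.

0.049 bits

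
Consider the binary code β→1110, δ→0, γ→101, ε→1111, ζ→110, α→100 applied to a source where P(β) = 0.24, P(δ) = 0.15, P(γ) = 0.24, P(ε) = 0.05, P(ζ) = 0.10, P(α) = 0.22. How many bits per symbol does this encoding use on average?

2.99 bits/symbol

L̄ = Σ pᵢ·ℓᵢ = 0.24·4 + 0.15·1 + 0.24·3 + 0.05·4 + 0.10·3 + 0.22·3 = 2.99 bits/symbol.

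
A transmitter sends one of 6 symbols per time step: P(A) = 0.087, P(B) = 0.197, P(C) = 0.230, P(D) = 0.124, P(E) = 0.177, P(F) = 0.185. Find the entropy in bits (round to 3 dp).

H = −Σ pᵢ log₂ pᵢ.
−0.087·log₂(0.087) = 0.3065
−0.197·log₂(0.197) = 0.4617
−0.230·log₂(0.230) = 0.4877
−0.124·log₂(0.124) = 0.3734
−0.177·log₂(0.177) = 0.4422
−0.185·log₂(0.185) = 0.4504
Sum ≈ 2.5218 → 2.522 bits.

2.522 bits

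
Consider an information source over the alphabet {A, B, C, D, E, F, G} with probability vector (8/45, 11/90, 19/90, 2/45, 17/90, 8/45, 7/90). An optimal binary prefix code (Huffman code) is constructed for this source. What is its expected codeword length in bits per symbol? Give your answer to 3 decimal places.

2.722 bits/symbol

Repeatedly combine the two least-probable nodes; the expected code length is the sum of the merged weights.
merge 2/45 + 7/90 → 11/90
merge 11/90 + 11/90 → 11/45
merge 8/45 + 8/45 → 16/45
merge 17/90 + 19/90 → 2/5
merge 11/45 + 16/45 → 3/5
merge 2/5 + 3/5 → 1
L = 11/90 + 11/45 + 16/45 + 2/5 + 3/5 + 1 = 49/18 ≈ 2.722 bits/symbol.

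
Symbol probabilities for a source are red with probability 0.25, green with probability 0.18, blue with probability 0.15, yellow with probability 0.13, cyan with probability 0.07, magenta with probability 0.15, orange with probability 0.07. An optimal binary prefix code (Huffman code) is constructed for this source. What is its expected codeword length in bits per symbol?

2.71 bits/symbol

Repeatedly combine the two least-probable nodes; the expected code length is the sum of the merged weights.
merge 7/100 + 7/100 → 7/50
merge 13/100 + 7/50 → 27/100
merge 3/20 + 3/20 → 3/10
merge 9/50 + 1/4 → 43/100
merge 27/100 + 3/10 → 57/100
merge 43/100 + 57/100 → 1
L = 7/50 + 27/100 + 3/10 + 43/100 + 57/100 + 1 = 271/100 = 2.71 bits/symbol.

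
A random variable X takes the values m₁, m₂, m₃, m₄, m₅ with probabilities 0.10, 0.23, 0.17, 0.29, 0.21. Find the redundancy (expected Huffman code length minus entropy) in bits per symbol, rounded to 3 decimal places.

0.025 bits

Entropy H = −Σ p log₂ p ≈ 2.2452 bits.
Huffman merges: 1/10+17/100→27/100; 21/100+23/100→11/25; 27/100+29/100→14/25; 11/25+14/25→1. L = 227/100 ≈ 2.2700.
L − H = 2.2700 − 2.2452 = 0.025 bits.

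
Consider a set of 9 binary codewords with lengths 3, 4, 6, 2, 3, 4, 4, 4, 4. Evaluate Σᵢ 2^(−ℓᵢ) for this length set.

With common denominator 2^6 = 64: Σ 2^(−ℓᵢ) = 8/64 + 4/64 + 1/64 + 16/64 + 8/64 + 4/64 + 4/64 + 4/64 + 4/64 = 53/64 = 0.828125.

0.828125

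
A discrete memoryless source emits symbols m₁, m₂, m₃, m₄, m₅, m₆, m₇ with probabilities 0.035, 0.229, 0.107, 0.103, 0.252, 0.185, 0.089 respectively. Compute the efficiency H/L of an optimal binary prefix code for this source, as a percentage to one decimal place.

98.4%

Entropy H = −Σ p log₂ p ≈ 2.6011 bits.
Huffman merges: 7/200+89/1000→31/250; 103/1000+107/1000→21/100; 31/250+37/200→309/1000; 21/100+229/1000→439/1000; 63/250+309/1000→561/1000; 439/1000+561/1000→1. L = 2643/1000 ≈ 2.6430.
Efficiency = H/L = 2.6011/2.6430 = 98.4%.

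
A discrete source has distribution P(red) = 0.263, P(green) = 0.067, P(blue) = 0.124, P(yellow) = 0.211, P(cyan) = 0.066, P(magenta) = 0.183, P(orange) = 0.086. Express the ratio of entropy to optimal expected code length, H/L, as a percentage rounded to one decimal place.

Entropy H = −Σ p log₂ p ≈ 2.6267 bits.
Huffman merges: 33/500+67/1000→133/1000; 43/500+31/250→21/100; 133/1000+183/1000→79/250; 21/100+211/1000→421/1000; 263/1000+79/250→579/1000; 421/1000+579/1000→1. L = 2659/1000 ≈ 2.6590.
Efficiency = H/L = 2.6267/2.6590 = 98.8%.

98.8%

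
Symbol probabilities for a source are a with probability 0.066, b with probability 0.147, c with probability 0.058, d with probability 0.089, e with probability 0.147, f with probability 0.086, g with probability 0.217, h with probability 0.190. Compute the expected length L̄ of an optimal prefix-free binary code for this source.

2.892 bits/symbol

Repeatedly combine the two least-probable nodes; the expected code length is the sum of the merged weights.
merge 29/500 + 33/500 → 31/250
merge 43/500 + 89/1000 → 7/40
merge 31/250 + 147/1000 → 271/1000
merge 147/1000 + 7/40 → 161/500
merge 19/100 + 217/1000 → 407/1000
merge 271/1000 + 161/500 → 593/1000
merge 407/1000 + 593/1000 → 1
L = 31/250 + 7/40 + 271/1000 + 161/500 + 407/1000 + 593/1000 + 1 = 723/250 = 2.892 bits/symbol.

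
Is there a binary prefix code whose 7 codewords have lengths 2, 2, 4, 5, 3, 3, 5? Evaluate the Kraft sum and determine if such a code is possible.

With common denominator 2^5 = 32: Σ 2^(−ℓᵢ) = 8/32 + 8/32 + 2/32 + 1/32 + 4/32 + 4/32 + 1/32 = 28/32 = 0.875.
Kraft's inequality requires Σ ≤ 1; here Σ = 0.875 ≤ 1, so such a prefix code exists.

0.875; yes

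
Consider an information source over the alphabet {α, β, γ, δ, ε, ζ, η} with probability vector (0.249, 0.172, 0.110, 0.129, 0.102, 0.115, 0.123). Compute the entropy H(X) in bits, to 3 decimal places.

H = −Σ pᵢ log₂ pᵢ.
−0.249·log₂(0.249) = 0.4994
−0.172·log₂(0.172) = 0.4368
−0.110·log₂(0.110) = 0.3503
−0.129·log₂(0.129) = 0.3811
−0.102·log₂(0.102) = 0.3359
−0.115·log₂(0.115) = 0.3588
−0.123·log₂(0.123) = 0.3719
Sum ≈ 2.7343 → 2.734 bits.

2.734 bits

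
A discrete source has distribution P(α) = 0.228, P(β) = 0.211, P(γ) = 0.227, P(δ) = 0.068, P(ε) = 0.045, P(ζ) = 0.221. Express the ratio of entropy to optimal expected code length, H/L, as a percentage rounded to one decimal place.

Entropy H = −Σ p log₂ p ≈ 2.3919 bits.
Huffman merges: 9/200+17/250→113/1000; 113/1000+211/1000→81/250; 221/1000+227/1000→56/125; 57/250+81/250→69/125; 56/125+69/125→1. L = 2437/1000 ≈ 2.4370.
Efficiency = H/L = 2.3919/2.4370 = 98.1%.

98.1%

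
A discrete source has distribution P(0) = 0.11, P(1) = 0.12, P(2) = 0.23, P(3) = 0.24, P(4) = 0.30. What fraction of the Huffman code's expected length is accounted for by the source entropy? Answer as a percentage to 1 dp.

Entropy H = −Σ p log₂ p ≈ 2.2202 bits.
Huffman merges: 11/100+3/25→23/100; 23/100+23/100→23/50; 6/25+3/10→27/50; 23/50+27/50→1. L = 223/100 ≈ 2.2300.
Efficiency = H/L = 2.2202/2.2300 = 99.6%.

99.6%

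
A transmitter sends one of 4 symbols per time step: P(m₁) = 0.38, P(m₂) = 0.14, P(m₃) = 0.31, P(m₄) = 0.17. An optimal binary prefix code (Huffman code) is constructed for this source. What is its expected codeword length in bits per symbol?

Repeatedly combine the two least-probable nodes; the expected code length is the sum of the merged weights.
merge 7/50 + 17/100 → 31/100
merge 31/100 + 31/100 → 31/50
merge 19/50 + 31/50 → 1
L = 31/100 + 31/50 + 1 = 193/100 = 1.93 bits/symbol.

1.93 bits/symbol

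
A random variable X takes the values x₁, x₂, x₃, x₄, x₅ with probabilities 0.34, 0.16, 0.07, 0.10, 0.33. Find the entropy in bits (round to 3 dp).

2.081 bits

H = −Σ pᵢ log₂ pᵢ.
−0.34·log₂(0.34) = 0.5292
−0.16·log₂(0.16) = 0.4230
−0.07·log₂(0.07) = 0.2686
−0.10·log₂(0.10) = 0.3322
−0.33·log₂(0.33) = 0.5278
Sum ≈ 2.0808 → 2.081 bits.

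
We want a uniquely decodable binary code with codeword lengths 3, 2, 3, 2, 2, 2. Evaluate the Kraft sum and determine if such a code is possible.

1.25; no

With common denominator 2^3 = 8: Σ 2^(−ℓᵢ) = 1/8 + 2/8 + 1/8 + 2/8 + 2/8 + 2/8 = 10/8 = 1.25.
Kraft's inequality requires Σ ≤ 1; here Σ = 1.25 > 1, so no such prefix code exists.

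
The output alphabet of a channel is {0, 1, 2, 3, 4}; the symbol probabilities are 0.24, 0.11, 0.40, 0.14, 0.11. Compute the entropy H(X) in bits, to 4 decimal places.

2.1206 bits

H = −Σ pᵢ log₂ pᵢ.
−0.24·log₂(0.24) = 0.4941
−0.11·log₂(0.11) = 0.3503
−0.40·log₂(0.40) = 0.5288
−0.14·log₂(0.14) = 0.3971
−0.11·log₂(0.11) = 0.3503
Sum ≈ 2.1206 → 2.1206 bits.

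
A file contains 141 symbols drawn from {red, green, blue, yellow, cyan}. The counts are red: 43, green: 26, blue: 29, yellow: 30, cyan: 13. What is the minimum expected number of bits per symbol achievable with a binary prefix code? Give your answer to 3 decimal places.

Probabilities are the counts divided by 141.
Repeatedly combine the two least-probable nodes; the expected code length is the sum of the merged weights.
merge 13/141 + 26/141 → 13/47
merge 29/141 + 10/47 → 59/141
merge 13/47 + 43/141 → 82/141
merge 59/141 + 82/141 → 1
L = 13/47 + 59/141 + 82/141 + 1 = 107/47 ≈ 2.277 bits/symbol.

2.277 bits/symbol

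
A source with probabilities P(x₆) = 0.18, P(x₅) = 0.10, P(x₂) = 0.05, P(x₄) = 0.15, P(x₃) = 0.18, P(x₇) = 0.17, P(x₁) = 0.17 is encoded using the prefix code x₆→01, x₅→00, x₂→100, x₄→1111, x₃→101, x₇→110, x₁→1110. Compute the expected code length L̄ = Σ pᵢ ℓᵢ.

L̄ = Σ pᵢ·ℓᵢ = 0.18·2 + 0.10·2 + 0.05·3 + 0.15·4 + 0.18·3 + 0.17·3 + 0.17·4 = 3.04 bits/symbol.

3.04 bits/symbol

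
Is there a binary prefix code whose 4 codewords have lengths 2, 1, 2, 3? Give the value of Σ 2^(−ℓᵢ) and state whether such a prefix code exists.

1.125; no

With common denominator 2^3 = 8: Σ 2^(−ℓᵢ) = 2/8 + 4/8 + 2/8 + 1/8 = 9/8 = 1.125.
Kraft's inequality requires Σ ≤ 1; here Σ = 1.125 > 1, so no such prefix code exists.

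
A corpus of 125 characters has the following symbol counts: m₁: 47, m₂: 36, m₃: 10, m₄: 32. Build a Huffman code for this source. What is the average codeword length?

1.96 bits/symbol

Probabilities are the counts divided by 125.
Repeatedly combine the two least-probable nodes; the expected code length is the sum of the merged weights.
merge 2/25 + 32/125 → 42/125
merge 36/125 + 42/125 → 78/125
merge 47/125 + 78/125 → 1
L = 42/125 + 78/125 + 1 = 49/25 = 1.96 bits/symbol.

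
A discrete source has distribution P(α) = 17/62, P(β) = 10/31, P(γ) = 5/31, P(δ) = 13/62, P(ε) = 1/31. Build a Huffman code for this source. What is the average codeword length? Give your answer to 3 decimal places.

2.194 bits/symbol

Repeatedly combine the two least-probable nodes; the expected code length is the sum of the merged weights.
merge 1/31 + 5/31 → 6/31
merge 6/31 + 13/62 → 25/62
merge 17/62 + 10/31 → 37/62
merge 25/62 + 37/62 → 1
L = 6/31 + 25/62 + 37/62 + 1 = 68/31 ≈ 2.194 bits/symbol.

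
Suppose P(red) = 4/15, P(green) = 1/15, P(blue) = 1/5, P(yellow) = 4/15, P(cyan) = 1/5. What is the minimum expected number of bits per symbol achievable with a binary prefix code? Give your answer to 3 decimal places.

Repeatedly combine the two least-probable nodes; the expected code length is the sum of the merged weights.
merge 1/15 + 1/5 → 4/15
merge 1/5 + 4/15 → 7/15
merge 4/15 + 4/15 → 8/15
merge 7/15 + 8/15 → 1
L = 4/15 + 7/15 + 8/15 + 1 = 34/15 ≈ 2.267 bits/symbol.

2.267 bits/symbol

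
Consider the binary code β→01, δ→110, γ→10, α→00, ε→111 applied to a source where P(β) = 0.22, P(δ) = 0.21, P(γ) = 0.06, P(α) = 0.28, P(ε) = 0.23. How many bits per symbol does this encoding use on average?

L̄ = Σ pᵢ·ℓᵢ = 0.22·2 + 0.21·3 + 0.06·2 + 0.28·2 + 0.23·3 = 2.44 bits/symbol.

2.44 bits/symbol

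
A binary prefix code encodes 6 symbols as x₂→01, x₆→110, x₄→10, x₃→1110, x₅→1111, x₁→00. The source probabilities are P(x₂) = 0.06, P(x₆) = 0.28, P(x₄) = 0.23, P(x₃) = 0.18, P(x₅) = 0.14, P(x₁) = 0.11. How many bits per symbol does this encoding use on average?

2.92 bits/symbol

L̄ = Σ pᵢ·ℓᵢ = 0.06·2 + 0.28·3 + 0.23·2 + 0.18·4 + 0.14·4 + 0.11·2 = 2.92 bits/symbol.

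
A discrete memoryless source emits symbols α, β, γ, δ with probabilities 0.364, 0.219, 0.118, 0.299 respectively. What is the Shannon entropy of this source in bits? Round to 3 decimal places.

H = −Σ pᵢ log₂ pᵢ.
−0.364·log₂(0.364) = 0.5307
−0.219·log₂(0.219) = 0.4798
−0.118·log₂(0.118) = 0.3638
−0.299·log₂(0.299) = 0.5208
Sum ≈ 1.8951 → 1.895 bits.

1.895 bits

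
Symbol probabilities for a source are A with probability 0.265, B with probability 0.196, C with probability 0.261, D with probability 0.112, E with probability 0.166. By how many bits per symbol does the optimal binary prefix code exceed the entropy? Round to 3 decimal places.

Entropy H = −Σ p log₂ p ≈ 2.2581 bits.
Huffman merges: 14/125+83/500→139/500; 49/250+261/1000→457/1000; 53/200+139/500→543/1000; 457/1000+543/1000→1. L = 1139/500 ≈ 2.2780.
L − H = 2.2780 − 2.2581 = 0.020 bits.

0.020 bits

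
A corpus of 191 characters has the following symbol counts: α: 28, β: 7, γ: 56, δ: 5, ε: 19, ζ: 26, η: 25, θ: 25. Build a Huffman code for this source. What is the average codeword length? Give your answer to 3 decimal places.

Probabilities are the counts divided by 191.
Repeatedly combine the two least-probable nodes; the expected code length is the sum of the merged weights.
merge 5/191 + 7/191 → 12/191
merge 12/191 + 19/191 → 31/191
merge 25/191 + 25/191 → 50/191
merge 26/191 + 28/191 → 54/191
merge 31/191 + 50/191 → 81/191
merge 54/191 + 56/191 → 110/191
merge 81/191 + 110/191 → 1
L = 12/191 + 31/191 + 50/191 + 54/191 + 81/191 + 110/191 + 1 = 529/191 ≈ 2.770 bits/symbol.

2.770 bits/symbol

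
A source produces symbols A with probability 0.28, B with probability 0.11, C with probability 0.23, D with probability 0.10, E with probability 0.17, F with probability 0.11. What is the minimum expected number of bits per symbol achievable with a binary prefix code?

2.49 bits/symbol

Repeatedly combine the two least-probable nodes; the expected code length is the sum of the merged weights.
merge 1/10 + 11/100 → 21/100
merge 11/100 + 17/100 → 7/25
merge 21/100 + 23/100 → 11/25
merge 7/25 + 7/25 → 14/25
merge 11/25 + 14/25 → 1
L = 21/100 + 7/25 + 11/25 + 14/25 + 1 = 249/100 = 2.49 bits/symbol.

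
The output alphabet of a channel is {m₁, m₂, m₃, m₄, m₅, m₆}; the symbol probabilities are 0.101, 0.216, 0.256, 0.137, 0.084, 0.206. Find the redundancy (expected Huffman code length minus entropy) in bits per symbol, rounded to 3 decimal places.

Entropy H = −Σ p log₂ p ≈ 2.4774 bits.
Huffman merges: 21/250+101/1000→37/200; 137/1000+37/200→161/500; 103/500+27/125→211/500; 32/125+161/500→289/500; 211/500+289/500→1. L = 2507/1000 ≈ 2.5070.
L − H = 2.5070 − 2.4774 = 0.030 bits.

0.030 bits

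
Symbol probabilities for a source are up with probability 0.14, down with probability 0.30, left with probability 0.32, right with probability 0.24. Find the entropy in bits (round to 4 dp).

H = −Σ pᵢ log₂ pᵢ.
−0.14·log₂(0.14) = 0.3971
−0.30·log₂(0.30) = 0.5211
−0.32·log₂(0.32) = 0.5260
−0.24·log₂(0.24) = 0.4941
Sum ≈ 1.9384 → 1.9384 bits.

1.9384 bits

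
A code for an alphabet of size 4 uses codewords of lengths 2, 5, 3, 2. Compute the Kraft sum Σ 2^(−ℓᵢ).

0.65625

With common denominator 2^5 = 32: Σ 2^(−ℓᵢ) = 8/32 + 1/32 + 4/32 + 8/32 = 21/32 = 0.65625.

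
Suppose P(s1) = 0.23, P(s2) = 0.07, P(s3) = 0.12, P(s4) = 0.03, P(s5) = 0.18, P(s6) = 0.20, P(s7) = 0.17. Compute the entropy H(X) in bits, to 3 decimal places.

H = −Σ pᵢ log₂ pᵢ.
−0.23·log₂(0.23) = 0.4877
−0.07·log₂(0.07) = 0.2686
−0.12·log₂(0.12) = 0.3671
−0.03·log₂(0.03) = 0.1518
−0.18·log₂(0.18) = 0.4453
−0.20·log₂(0.20) = 0.4644
−0.17·log₂(0.17) = 0.4346
Sum ≈ 2.6193 → 2.619 bits.

2.619 bits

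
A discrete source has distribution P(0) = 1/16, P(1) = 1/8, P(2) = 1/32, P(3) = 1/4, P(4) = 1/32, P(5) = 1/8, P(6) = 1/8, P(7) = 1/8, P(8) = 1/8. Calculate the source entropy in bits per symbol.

2.9375 bits

Each probability is a power of 1/2, so log₂(1/p) is an integer.
H = Σ p·log₂(1/p) = 1/16·4 + 1/8·3 + 1/32·5 + 1/4·2 + 1/32·5 + 1/8·3 + 1/8·3 + 1/8·3 + 1/8·3 = 2.9375 bits.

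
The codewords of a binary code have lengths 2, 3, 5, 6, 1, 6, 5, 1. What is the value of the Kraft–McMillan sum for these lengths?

With common denominator 2^6 = 64: Σ 2^(−ℓᵢ) = 16/64 + 8/64 + 2/64 + 1/64 + 32/64 + 1/64 + 2/64 + 32/64 = 94/64 = 1.46875.

1.46875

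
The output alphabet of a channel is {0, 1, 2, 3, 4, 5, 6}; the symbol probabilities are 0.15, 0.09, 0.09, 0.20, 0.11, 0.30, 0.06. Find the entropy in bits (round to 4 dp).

2.6151 bits

H = −Σ pᵢ log₂ pᵢ.
−0.15·log₂(0.15) = 0.4105
−0.09·log₂(0.09) = 0.3127
−0.09·log₂(0.09) = 0.3127
−0.20·log₂(0.20) = 0.4644
−0.11·log₂(0.11) = 0.3503
−0.30·log₂(0.30) = 0.5211
−0.06·log₂(0.06) = 0.2435
Sum ≈ 2.6151 → 2.6151 bits.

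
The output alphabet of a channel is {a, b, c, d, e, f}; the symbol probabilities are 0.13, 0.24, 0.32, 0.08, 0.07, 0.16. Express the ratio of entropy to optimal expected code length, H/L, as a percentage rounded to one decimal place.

Entropy H = −Σ p log₂ p ≈ 2.3859 bits.
Huffman merges: 7/100+2/25→3/20; 13/100+3/20→7/25; 4/25+6/25→2/5; 7/25+8/25→3/5; 2/5+3/5→1. L = 243/100 ≈ 2.4300.
Efficiency = H/L = 2.3859/2.4300 = 98.2%.

98.2%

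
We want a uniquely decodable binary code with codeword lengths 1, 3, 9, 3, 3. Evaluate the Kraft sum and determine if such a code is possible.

0.876953125; yes

With common denominator 2^9 = 512: Σ 2^(−ℓᵢ) = 256/512 + 64/512 + 1/512 + 64/512 + 64/512 = 449/512 = 0.876953125.
Kraft's inequality requires Σ ≤ 1; here Σ = 0.876953125 ≤ 1, so such a prefix code exists.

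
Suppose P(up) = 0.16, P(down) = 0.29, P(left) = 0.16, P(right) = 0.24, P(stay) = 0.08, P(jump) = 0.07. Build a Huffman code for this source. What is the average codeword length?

2.46 bits/symbol

Repeatedly combine the two least-probable nodes; the expected code length is the sum of the merged weights.
merge 7/100 + 2/25 → 3/20
merge 3/20 + 4/25 → 31/100
merge 4/25 + 6/25 → 2/5
merge 29/100 + 31/100 → 3/5
merge 2/5 + 3/5 → 1
L = 3/20 + 31/100 + 2/5 + 3/5 + 1 = 123/50 = 2.46 bits/symbol.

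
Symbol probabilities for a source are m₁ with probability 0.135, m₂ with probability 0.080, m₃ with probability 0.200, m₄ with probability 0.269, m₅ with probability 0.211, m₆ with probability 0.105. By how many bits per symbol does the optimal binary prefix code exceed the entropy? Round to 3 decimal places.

Entropy H = −Σ p log₂ p ≈ 2.4705 bits.
Huffman merges: 2/25+21/200→37/200; 27/200+37/200→8/25; 1/5+211/1000→411/1000; 269/1000+8/25→589/1000; 411/1000+589/1000→1. L = 501/200 ≈ 2.5050.
L − H = 2.5050 − 2.4705 = 0.034 bits.

0.034 bits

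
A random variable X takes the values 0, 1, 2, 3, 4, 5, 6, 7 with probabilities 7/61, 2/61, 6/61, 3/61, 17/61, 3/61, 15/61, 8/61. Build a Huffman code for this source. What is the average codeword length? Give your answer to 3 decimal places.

2.689 bits/symbol

Repeatedly combine the two least-probable nodes; the expected code length is the sum of the merged weights.
merge 2/61 + 3/61 → 5/61
merge 3/61 + 5/61 → 8/61
merge 6/61 + 7/61 → 13/61
merge 8/61 + 8/61 → 16/61
merge 13/61 + 15/61 → 28/61
merge 16/61 + 17/61 → 33/61
merge 28/61 + 33/61 → 1
L = 5/61 + 8/61 + 13/61 + 16/61 + 28/61 + 33/61 + 1 = 164/61 ≈ 2.689 bits/symbol.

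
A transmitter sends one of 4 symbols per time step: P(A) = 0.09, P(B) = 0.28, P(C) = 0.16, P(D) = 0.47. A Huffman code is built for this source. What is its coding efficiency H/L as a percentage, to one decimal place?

Entropy H = −Σ p log₂ p ≈ 1.7618 bits.
Huffman merges: 9/100+4/25→1/4; 1/4+7/25→53/100; 47/100+53/100→1. L = 89/50 ≈ 1.7800.
Efficiency = H/L = 1.7618/1.7800 = 99.0%.

99.0%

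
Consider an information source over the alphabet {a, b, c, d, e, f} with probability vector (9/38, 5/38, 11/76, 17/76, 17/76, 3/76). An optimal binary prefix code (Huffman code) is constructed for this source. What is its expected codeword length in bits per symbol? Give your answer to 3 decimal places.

2.487 bits/symbol

Repeatedly combine the two least-probable nodes; the expected code length is the sum of the merged weights.
merge 3/76 + 5/38 → 13/76
merge 11/76 + 13/76 → 6/19
merge 17/76 + 17/76 → 17/38
merge 9/38 + 6/19 → 21/38
merge 17/38 + 21/38 → 1
L = 13/76 + 6/19 + 17/38 + 21/38 + 1 = 189/76 ≈ 2.487 bits/symbol.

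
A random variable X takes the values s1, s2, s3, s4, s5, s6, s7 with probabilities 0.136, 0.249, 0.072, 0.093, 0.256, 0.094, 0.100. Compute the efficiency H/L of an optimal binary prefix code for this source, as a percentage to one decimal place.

99.2%

Entropy H = −Σ p log₂ p ≈ 2.6390 bits.
Huffman merges: 9/125+93/1000→33/200; 47/500+1/10→97/500; 17/125+33/200→301/1000; 97/500+249/1000→443/1000; 32/125+301/1000→557/1000; 443/1000+557/1000→1. L = 133/50 ≈ 2.6600.
Efficiency = H/L = 2.6390/2.6600 = 99.2%.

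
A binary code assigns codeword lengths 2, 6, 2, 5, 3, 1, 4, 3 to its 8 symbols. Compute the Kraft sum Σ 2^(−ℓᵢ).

1.359375

With common denominator 2^6 = 64: Σ 2^(−ℓᵢ) = 16/64 + 1/64 + 16/64 + 2/64 + 8/64 + 32/64 + 4/64 + 8/64 = 87/64 = 1.359375.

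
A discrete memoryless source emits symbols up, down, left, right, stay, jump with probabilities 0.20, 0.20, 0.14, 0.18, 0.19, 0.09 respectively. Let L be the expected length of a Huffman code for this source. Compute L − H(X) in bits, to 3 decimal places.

0.061 bits

Entropy H = −Σ p log₂ p ≈ 2.5391 bits.
Huffman merges: 9/100+7/50→23/100; 9/50+19/100→37/100; 1/5+1/5→2/5; 23/100+37/100→3/5; 2/5+3/5→1. L = 13/5 ≈ 2.6000.
L − H = 2.6000 − 2.5391 = 0.061 bits.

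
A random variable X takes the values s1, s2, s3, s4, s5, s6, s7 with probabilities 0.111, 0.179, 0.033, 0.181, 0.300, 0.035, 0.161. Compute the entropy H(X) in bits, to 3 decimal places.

H = −Σ pᵢ log₂ pᵢ.
−0.111·log₂(0.111) = 0.3520
−0.179·log₂(0.179) = 0.4443
−0.033·log₂(0.033) = 0.1624
−0.181·log₂(0.181) = 0.4463
−0.300·log₂(0.300) = 0.5211
−0.035·log₂(0.035) = 0.1693
−0.161·log₂(0.161) = 0.4242
Sum ≈ 2.5196 → 2.520 bits.

2.520 bits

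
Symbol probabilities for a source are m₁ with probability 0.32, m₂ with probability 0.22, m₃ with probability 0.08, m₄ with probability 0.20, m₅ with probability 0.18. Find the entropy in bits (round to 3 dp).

H = −Σ pᵢ log₂ pᵢ.
−0.32·log₂(0.32) = 0.5260
−0.22·log₂(0.22) = 0.4806
−0.08·log₂(0.08) = 0.2915
−0.20·log₂(0.20) = 0.4644
−0.18·log₂(0.18) = 0.4453
Sum ≈ 2.2078 → 2.208 bits.

2.208 bits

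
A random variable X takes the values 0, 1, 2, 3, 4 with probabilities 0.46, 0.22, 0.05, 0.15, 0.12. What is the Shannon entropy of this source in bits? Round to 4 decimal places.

1.9896 bits

H = −Σ pᵢ log₂ pᵢ.
−0.46·log₂(0.46) = 0.5153
−0.22·log₂(0.22) = 0.4806
−0.05·log₂(0.05) = 0.2161
−0.15·log₂(0.15) = 0.4105
−0.12·log₂(0.12) = 0.3671
Sum ≈ 1.9896 → 1.9896 bits.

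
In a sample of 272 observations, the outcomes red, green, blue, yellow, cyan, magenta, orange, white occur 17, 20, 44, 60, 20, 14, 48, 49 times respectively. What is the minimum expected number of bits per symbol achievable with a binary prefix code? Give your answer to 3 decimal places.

2.860 bits/symbol

Probabilities are the counts divided by 272.
Repeatedly combine the two least-probable nodes; the expected code length is the sum of the merged weights.
merge 7/136 + 1/16 → 31/272
merge 5/68 + 5/68 → 5/34
merge 31/272 + 5/34 → 71/272
merge 11/68 + 3/17 → 23/68
merge 49/272 + 15/68 → 109/272
merge 71/272 + 23/68 → 163/272
merge 109/272 + 163/272 → 1
L = 31/272 + 5/34 + 71/272 + 23/68 + 109/272 + 163/272 + 1 = 389/136 ≈ 2.860 bits/symbol.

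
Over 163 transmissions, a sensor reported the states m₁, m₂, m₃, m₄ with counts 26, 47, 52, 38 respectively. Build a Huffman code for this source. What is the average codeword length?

Probabilities are the counts divided by 163.
Repeatedly combine the two least-probable nodes; the expected code length is the sum of the merged weights.
merge 26/163 + 38/163 → 64/163
merge 47/163 + 52/163 → 99/163
merge 64/163 + 99/163 → 1
L = 64/163 + 99/163 + 1 = 2 bits/symbol.

2 bits/symbol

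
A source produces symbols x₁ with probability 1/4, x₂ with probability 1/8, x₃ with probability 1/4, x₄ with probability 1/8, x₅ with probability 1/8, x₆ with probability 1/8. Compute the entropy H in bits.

2.5 bits

Each probability is a power of 1/2, so log₂(1/p) is an integer.
H = Σ p·log₂(1/p) = 1/4·2 + 1/8·3 + 1/4·2 + 1/8·3 + 1/8·3 + 1/8·3 = 2.5 bits.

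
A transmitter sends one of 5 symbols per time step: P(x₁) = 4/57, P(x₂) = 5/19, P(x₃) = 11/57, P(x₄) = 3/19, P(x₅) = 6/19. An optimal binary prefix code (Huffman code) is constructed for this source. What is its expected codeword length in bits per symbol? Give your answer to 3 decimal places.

Repeatedly combine the two least-probable nodes; the expected code length is the sum of the merged weights.
merge 4/57 + 3/19 → 13/57
merge 11/57 + 13/57 → 8/19
merge 5/19 + 6/19 → 11/19
merge 8/19 + 11/19 → 1
L = 13/57 + 8/19 + 11/19 + 1 = 127/57 ≈ 2.228 bits/symbol.

2.228 bits/symbol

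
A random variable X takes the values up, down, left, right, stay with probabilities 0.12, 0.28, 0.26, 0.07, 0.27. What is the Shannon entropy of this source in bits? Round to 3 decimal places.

2.165 bits

H = −Σ pᵢ log₂ pᵢ.
−0.12·log₂(0.12) = 0.3671
−0.28·log₂(0.28) = 0.5142
−0.26·log₂(0.26) = 0.5053
−0.07·log₂(0.07) = 0.2686
−0.27·log₂(0.27) = 0.5100
Sum ≈ 2.1652 → 2.165 bits.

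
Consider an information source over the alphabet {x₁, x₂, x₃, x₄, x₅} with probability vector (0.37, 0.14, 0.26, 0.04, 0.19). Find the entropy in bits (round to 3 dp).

H = −Σ pᵢ log₂ pᵢ.
−0.37·log₂(0.37) = 0.5307
−0.14·log₂(0.14) = 0.3971
−0.26·log₂(0.26) = 0.5053
−0.04·log₂(0.04) = 0.1858
−0.19·log₂(0.19) = 0.4552
Sum ≈ 2.0741 → 2.074 bits.

2.074 bits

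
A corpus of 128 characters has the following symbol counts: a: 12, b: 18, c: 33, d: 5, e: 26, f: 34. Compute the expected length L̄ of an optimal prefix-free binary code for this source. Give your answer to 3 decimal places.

Probabilities are the counts divided by 128.
Repeatedly combine the two least-probable nodes; the expected code length is the sum of the merged weights.
merge 5/128 + 3/32 → 17/128
merge 17/128 + 9/64 → 35/128
merge 13/64 + 33/128 → 59/128
merge 17/64 + 35/128 → 69/128
merge 59/128 + 69/128 → 1
L = 17/128 + 35/128 + 59/128 + 69/128 + 1 = 77/32 ≈ 2.406 bits/symbol.

2.406 bits/symbol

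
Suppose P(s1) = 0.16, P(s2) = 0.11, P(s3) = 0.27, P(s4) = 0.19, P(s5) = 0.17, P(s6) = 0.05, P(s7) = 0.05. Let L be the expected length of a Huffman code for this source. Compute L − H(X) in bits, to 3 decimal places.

0.035 bits

Entropy H = −Σ p log₂ p ≈ 2.6053 bits.
Huffman merges: 1/20+1/20→1/10; 1/10+11/100→21/100; 4/25+17/100→33/100; 19/100+21/100→2/5; 27/100+33/100→3/5; 2/5+3/5→1. L = 66/25 ≈ 2.6400.
L − H = 2.6400 − 2.6053 = 0.035 bits.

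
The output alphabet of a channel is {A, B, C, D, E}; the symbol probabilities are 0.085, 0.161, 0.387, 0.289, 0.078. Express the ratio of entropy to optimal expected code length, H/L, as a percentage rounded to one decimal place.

98.2%

Entropy H = −Σ p log₂ p ≈ 2.0612 bits.
Huffman merges: 39/500+17/200→163/1000; 161/1000+163/1000→81/250; 289/1000+81/250→613/1000; 387/1000+613/1000→1. L = 21/10 ≈ 2.1000.
Efficiency = H/L = 2.0612/2.1000 = 98.2%.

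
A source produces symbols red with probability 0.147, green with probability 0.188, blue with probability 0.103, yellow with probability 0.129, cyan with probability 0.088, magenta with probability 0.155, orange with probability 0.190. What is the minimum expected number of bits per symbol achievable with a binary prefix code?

Repeatedly combine the two least-probable nodes; the expected code length is the sum of the merged weights.
merge 11/125 + 103/1000 → 191/1000
merge 129/1000 + 147/1000 → 69/250
merge 31/200 + 47/250 → 343/1000
merge 19/100 + 191/1000 → 381/1000
merge 69/250 + 343/1000 → 619/1000
merge 381/1000 + 619/1000 → 1
L = 191/1000 + 69/250 + 343/1000 + 381/1000 + 619/1000 + 1 = 281/100 = 2.81 bits/symbol.

2.81 bits/symbol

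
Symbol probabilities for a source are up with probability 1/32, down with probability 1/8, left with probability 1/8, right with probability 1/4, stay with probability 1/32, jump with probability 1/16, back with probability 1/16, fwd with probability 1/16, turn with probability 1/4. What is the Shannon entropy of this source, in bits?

Each probability is a power of 1/2, so log₂(1/p) is an integer.
H = Σ p·log₂(1/p) = 1/32·5 + 1/8·3 + 1/8·3 + 1/4·2 + 1/32·5 + 1/16·4 + 1/16·4 + 1/16·4 + 1/4·2 = 2.8125 bits.

2.8125 bits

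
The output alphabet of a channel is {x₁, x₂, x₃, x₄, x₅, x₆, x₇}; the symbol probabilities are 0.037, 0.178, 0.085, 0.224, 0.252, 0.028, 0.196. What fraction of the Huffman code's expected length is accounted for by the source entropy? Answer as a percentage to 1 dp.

Entropy H = −Σ p log₂ p ≈ 2.5113 bits.
Huffman merges: 7/250+37/1000→13/200; 13/200+17/200→3/20; 3/20+89/500→41/125; 49/250+28/125→21/50; 63/250+41/125→29/50; 21/50+29/50→1. L = 2543/1000 ≈ 2.5430.
Efficiency = H/L = 2.5113/2.5430 = 98.8%.

98.8%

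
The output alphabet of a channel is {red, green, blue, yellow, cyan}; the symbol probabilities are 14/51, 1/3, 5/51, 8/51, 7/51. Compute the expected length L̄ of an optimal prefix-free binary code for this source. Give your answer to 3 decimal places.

Repeatedly combine the two least-probable nodes; the expected code length is the sum of the merged weights.
merge 5/51 + 7/51 → 4/17
merge 8/51 + 4/17 → 20/51
merge 14/51 + 1/3 → 31/51
merge 20/51 + 31/51 → 1
L = 4/17 + 20/51 + 31/51 + 1 = 38/17 ≈ 2.235 bits/symbol.

2.235 bits/symbol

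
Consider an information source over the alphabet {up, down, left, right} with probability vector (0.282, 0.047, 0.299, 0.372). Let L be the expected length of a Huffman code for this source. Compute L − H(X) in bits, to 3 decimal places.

Entropy H = −Σ p log₂ p ≈ 1.7738 bits.
Huffman merges: 47/1000+141/500→329/1000; 299/1000+329/1000→157/250; 93/250+157/250→1. L = 1957/1000 ≈ 1.9570.
L − H = 1.9570 − 1.7738 = 0.183 bits.

0.183 bits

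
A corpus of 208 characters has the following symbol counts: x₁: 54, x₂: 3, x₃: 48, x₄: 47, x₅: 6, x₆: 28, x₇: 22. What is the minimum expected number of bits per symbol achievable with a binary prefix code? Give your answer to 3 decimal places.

Probabilities are the counts divided by 208.
Repeatedly combine the two least-probable nodes; the expected code length is the sum of the merged weights.
merge 3/208 + 3/104 → 9/208
merge 9/208 + 11/104 → 31/208
merge 7/52 + 31/208 → 59/208
merge 47/208 + 3/13 → 95/208
merge 27/104 + 59/208 → 113/208
merge 95/208 + 113/208 → 1
L = 9/208 + 31/208 + 59/208 + 95/208 + 113/208 + 1 = 515/208 ≈ 2.476 bits/symbol.

2.476 bits/symbol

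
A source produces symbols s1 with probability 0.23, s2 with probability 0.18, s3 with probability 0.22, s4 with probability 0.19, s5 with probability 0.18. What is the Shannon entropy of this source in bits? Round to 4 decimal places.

H = −Σ pᵢ log₂ pᵢ.
−0.23·log₂(0.23) = 0.4877
−0.18·log₂(0.18) = 0.4453
−0.22·log₂(0.22) = 0.4806
−0.19·log₂(0.19) = 0.4552
−0.18·log₂(0.18) = 0.4453
Sum ≈ 2.3141 → 2.3141 bits.

2.3141 bits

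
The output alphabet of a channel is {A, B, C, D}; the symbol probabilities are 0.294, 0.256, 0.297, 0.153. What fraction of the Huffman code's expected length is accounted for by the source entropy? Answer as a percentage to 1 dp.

Entropy H = −Σ p log₂ p ≈ 1.9570 bits.
Huffman merges: 153/1000+32/125→409/1000; 147/500+297/1000→591/1000; 409/1000+591/1000→1. L = 2 ≈ 2.0000.
Efficiency = H/L = 1.9570/2.0000 = 97.9%.

97.9%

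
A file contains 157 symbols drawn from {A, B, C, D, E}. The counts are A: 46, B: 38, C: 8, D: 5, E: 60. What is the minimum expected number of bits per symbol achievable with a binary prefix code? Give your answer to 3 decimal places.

Probabilities are the counts divided by 157.
Repeatedly combine the two least-probable nodes; the expected code length is the sum of the merged weights.
merge 5/157 + 8/157 → 13/157
merge 13/157 + 38/157 → 51/157
merge 46/157 + 51/157 → 97/157
merge 60/157 + 97/157 → 1
L = 13/157 + 51/157 + 97/157 + 1 = 318/157 ≈ 2.025 bits/symbol.

2.025 bits/symbol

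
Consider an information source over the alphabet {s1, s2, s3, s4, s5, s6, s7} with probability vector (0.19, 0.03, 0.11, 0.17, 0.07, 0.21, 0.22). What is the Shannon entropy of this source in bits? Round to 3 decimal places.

2.614 bits

H = −Σ pᵢ log₂ pᵢ.
−0.19·log₂(0.19) = 0.4552
−0.03·log₂(0.03) = 0.1518
−0.11·log₂(0.11) = 0.3503
−0.17·log₂(0.17) = 0.4346
−0.07·log₂(0.07) = 0.2686
−0.21·log₂(0.21) = 0.4728
−0.22·log₂(0.22) = 0.4806
Sum ≈ 2.6138 → 2.614 bits.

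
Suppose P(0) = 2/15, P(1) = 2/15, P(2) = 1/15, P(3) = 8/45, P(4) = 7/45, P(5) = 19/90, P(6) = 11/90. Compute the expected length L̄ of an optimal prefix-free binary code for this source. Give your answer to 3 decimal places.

Repeatedly combine the two least-probable nodes; the expected code length is the sum of the merged weights.
merge 1/15 + 11/90 → 17/90
merge 2/15 + 2/15 → 4/15
merge 7/45 + 8/45 → 1/3
merge 17/90 + 19/90 → 2/5
merge 4/15 + 1/3 → 3/5
merge 2/5 + 3/5 → 1
L = 17/90 + 4/15 + 1/3 + 2/5 + 3/5 + 1 = 251/90 ≈ 2.789 bits/symbol.

2.789 bits/symbol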